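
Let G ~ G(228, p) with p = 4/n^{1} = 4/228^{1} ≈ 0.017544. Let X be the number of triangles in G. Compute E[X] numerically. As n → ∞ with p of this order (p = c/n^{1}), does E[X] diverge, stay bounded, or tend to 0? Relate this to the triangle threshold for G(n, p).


Number of potential triangles: C(228, 3) = 1949476.
Each occurs with probability p³ ≈ (0.017544)³ ≈ 5.3997721e-06.
By linearity: E[X] = C(228, 3)·p³ ≈ 1949476 · 5.3997721e-06 ≈ 10.52673.
Here α = 1, so p = 4/n is exactly at the triangle threshold p ~ 1/n. Asymptotically E[X] → c³/6 = 4³/6 = 32/3 ≈ 10.66667, a bounded constant. In this regime the triangle count is asymptotically Poisson(c³/6).

E[X] ≈ 10.52673; in regime p = Θ(1/n^{1}) E[X] stays bounded (at the triangle threshold p ~ 1/n).


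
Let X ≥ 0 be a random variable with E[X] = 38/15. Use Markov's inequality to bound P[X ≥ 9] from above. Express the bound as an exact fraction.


μ = E[X] = 38/15, a = 9.
Markov: P[X ≥ 9] ≤ μ/a = (38/15)/9 = 38/135.
Numerically: ≈ 0.28148.
(Since a = 9 > μ = 2.53333, the bound 38/135 is < 1 and informative.)

P[X ≥ 9] ≤ 38/135 ≈ 0.28148.


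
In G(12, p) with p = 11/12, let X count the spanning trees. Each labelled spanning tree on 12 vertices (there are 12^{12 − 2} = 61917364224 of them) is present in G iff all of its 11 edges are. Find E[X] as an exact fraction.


K_12 has 12^{12 − 2} = 61917364224 labelled spanning trees.
For each such spanning tree H, let X_H = 1 if all 11 edges of H are present in G. Then P[X_H = 1] = p^{11} = (11/12)^{11} = 285311670611/743008370688.
By linearity: E[X] = Σ_H E[X_H] = 61917364224 · p^{11} = 61917364224 · 285311670611/743008370688 = 285311670611/12.
Numerically: E[X] ≈ 2.378e+10.

E[X] = 61917364224 · (11/12)^{11} = 285311670611/12 ≈ 2.378e+10.


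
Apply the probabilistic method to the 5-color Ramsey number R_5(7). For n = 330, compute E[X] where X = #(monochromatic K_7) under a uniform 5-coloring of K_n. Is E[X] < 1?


E[X] = C(330, 7) · 5^{1 − 21} = 79313455049400 · 5^{−20} = 79313455049400/95367431640625.
As a reduced fraction: E[X] = 3172538201976/3814697265625 ≈ 0.8317.
Is E[X] < 1? YES.
Since E[X] < 1, there exists a 5-coloring of K_{330} with no monochromatic K_7; hence R_5(7) > 330.

E[X] = 3172538201976/3814697265625 ≈ 0.8317; E[X] < 1, so R_5(7) > 330.


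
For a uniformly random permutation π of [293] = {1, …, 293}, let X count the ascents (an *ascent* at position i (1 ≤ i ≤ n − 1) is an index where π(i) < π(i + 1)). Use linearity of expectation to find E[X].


Write X = Σ X_I over i = 1, …, 292, with X_I the indicator of one ascent.
There are 292 indicators.
For each fixed i, the pair (π(i), π(i+1)) is a uniformly random ordered pair of distinct values from {1, …, 293}; by symmetry P[π(i) < π(i+1)] = 1/2.
By linearity: E[X] = 292 · (1/2) = (293 − 1) · (1/2) = 146 ≈ 146.0000.

E[X] = 146 = 146.0000.


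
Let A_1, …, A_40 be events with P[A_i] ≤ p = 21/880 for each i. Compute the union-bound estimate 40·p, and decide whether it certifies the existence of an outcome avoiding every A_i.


Union bound: P[∪_{i=1}^{40} A_i] ≤ Σ_i P[A_i] ≤ 40·p = 40·(21/880) = 21/22.
Numerically: 21/22 ≈ 0.954545.
Is 21/22 < 1? YES.
Since P[∪ A_i] ≤ 21/22 < 1, the complement has P[∩ A_i^c] ≥ 1 − 21/22 = 1/22 > 0, so some outcome avoids every A_i.

40·p = 21/22 ≈ 0.954545; existence CERTIFIED by the union bound.


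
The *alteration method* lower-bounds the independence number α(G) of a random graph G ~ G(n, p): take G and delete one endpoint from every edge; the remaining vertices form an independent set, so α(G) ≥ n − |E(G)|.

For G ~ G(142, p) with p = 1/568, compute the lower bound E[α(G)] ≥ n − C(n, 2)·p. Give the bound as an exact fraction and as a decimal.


E[|E(G)|] = C(142, 2)·p = 10011 · (1/568) = 141/8.
E[α(G)] ≥ n − E[|E(G)|] = 142 − 141/8 = 995/8.
Numerically: ≈ 124.375000.
(This is only a lower bound; the true E[α(G)] may be larger.)

E[α(G)] ≥ 995/8 ≈ 124.375000.


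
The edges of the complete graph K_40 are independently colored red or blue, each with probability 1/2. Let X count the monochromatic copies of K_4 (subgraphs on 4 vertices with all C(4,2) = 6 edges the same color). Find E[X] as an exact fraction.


Let X = Σ_S X_S over the C(40, 4) = 91390 subsets S of size 4, where X_S = 1 if the K_4 on S is monochromatic.
For a fixed S, the K_4 on S has C(4, 2) = 6 edges. P[all 6 edges red] = (1/2)^6, and likewise for blue, so P[monochromatic] = 2·(1/2)^6 = 2^{1 − 6} = 1/32.
By linearity: E[X] = C(40, 4) · 2^{1 − 6} = 91390 · 1/32 = 45695/16.
Numerically: E[X] ≈ 2855.937500.

E[X] = C(40,4)·2^(1−C(4,2)) = 45695/16 ≈ 2855.937500.


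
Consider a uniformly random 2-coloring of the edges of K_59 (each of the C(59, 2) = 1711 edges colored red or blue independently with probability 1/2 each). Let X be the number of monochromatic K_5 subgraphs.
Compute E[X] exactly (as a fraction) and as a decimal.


Let X = Σ_S X_S over the C(59, 5) = 5006386 subsets S of size 5, where X_S = 1 if the K_5 on S is monochromatic.
For a fixed S, the K_5 on S has C(5, 2) = 10 edges. P[all 10 edges red] = (1/2)^10, and likewise for blue, so P[monochromatic] = 2·(1/2)^10 = 2^{1 − 10} = 1/512.
Summing: E[X] = C(59, 5) · 2^{1 − 10} = 5006386 · 1/512 = 2503193/256.
Numerically: E[X] ≈ 9778.0977.

E[X] = C(59,5)·2^(1−C(5,2)) = 2503193/256 ≈ 9778.0977.


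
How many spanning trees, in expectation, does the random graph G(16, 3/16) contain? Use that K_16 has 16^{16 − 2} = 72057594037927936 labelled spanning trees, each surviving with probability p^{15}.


K_16 has 16^{16 − 2} = 72057594037927936 labelled spanning trees.
For each such spanning tree H, let X_H = 1 if all 15 edges of H are present in G. Then P[X_H = 1] = p^{15} = (3/16)^{15} = 14348907/1152921504606846976.
By linearity: E[X] = Σ_H E[X_H] = 72057594037927936 · p^{15} = 72057594037927936 · 14348907/1152921504606846976 = 14348907/16.
Numerically: E[X] ≈ 8.9681e+05.

E[X] = 72057594037927936 · (3/16)^{15} = 14348907/16 ≈ 8.9681e+05.


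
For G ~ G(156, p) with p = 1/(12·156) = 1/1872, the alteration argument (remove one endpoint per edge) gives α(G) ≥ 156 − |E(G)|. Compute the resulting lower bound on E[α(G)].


E[|E(G)|] = C(156, 2)·p = 12090 · (1/1872) = 155/24.
E[α(G)] ≥ n − E[|E(G)|] = 156 − 155/24 = 3589/24.
Numerically: ≈ 149.54167.
(This is only a lower bound; the true E[α(G)] may be larger.)

E[α(G)] ≥ 3589/24 ≈ 149.54167.


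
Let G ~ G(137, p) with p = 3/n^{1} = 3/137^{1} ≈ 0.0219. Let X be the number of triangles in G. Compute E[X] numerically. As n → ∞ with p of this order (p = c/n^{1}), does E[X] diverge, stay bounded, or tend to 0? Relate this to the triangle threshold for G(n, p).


Number of potential triangles: C(137, 3) = 419220.
Each occurs with probability p³ ≈ (0.0219)³ ≈ 1.05003e-05.
By linearity: E[X] = C(137, 3)·p³ ≈ 419220 · 1.05003e-05 ≈ 4.402.
Here α = 1, so p = 3/n is exactly at the triangle threshold p ~ 1/n. Asymptotically E[X] → c³/6 = 3³/6 = 9/2 ≈ 4.500, a bounded constant. In this regime the triangle count is asymptotically Poisson(c³/6).

E[X] ≈ 4.402; in regime p = Θ(1/n^{1}) E[X] stays bounded (at the triangle threshold p ~ 1/n).


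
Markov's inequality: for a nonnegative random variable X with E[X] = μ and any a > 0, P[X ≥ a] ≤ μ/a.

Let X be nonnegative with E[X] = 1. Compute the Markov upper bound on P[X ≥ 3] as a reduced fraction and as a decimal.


μ = E[X] = 1, a = 3.
Markov: P[X ≥ 3] ≤ μ/a = (1)/3 = 1/3.
Numerically: ≈ 0.333333.
(Since a = 3 > μ = 1.000000, the bound 1/3 is < 1 and informative.)

P[X ≥ 3] ≤ 1/3 ≈ 0.333333.


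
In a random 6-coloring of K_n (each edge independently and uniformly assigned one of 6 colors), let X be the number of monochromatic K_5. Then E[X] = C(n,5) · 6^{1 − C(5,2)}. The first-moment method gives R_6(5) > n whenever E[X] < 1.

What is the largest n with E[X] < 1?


We need C(n, 5) · 6^{1 − 10} < 1, i.e. C(n, 5) < 6^{10 − 1} = 10077696.
Check values of n near the boundary:
  n = 63: C(63, 5) = 7028847; 7028847 < 10077696? YES
  n = 64: C(64, 5) = 7624512; 7624512 < 10077696? YES
  n = 65: C(65, 5) = 8259888; 8259888 < 10077696? YES
  n = 66: C(66, 5) = 8936928; 8936928 < 10077696? YES
  n = 67: C(67, 5) = 9657648; 9657648 < 10077696? YES
  n = 68: C(68, 5) = 10424128; 10424128 < 10077696? NO
The largest n with C(n, 5) < 10077696 is n = 67 (where E[X] = 67067/69984 ≈ 0.9583190). Hence R_6(5) > 67, i.e. R_6(5) ≥ 68.

Largest n = 67; hence R_6(5) > 67.


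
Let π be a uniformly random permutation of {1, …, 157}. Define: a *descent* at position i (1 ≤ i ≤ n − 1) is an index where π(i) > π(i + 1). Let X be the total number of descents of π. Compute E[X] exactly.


Write X = Σ X_I over i = 1, …, 156, with X_I the indicator of one descent.
There are 156 indicators.
For each fixed i, the pair (π(i), π(i+1)) is a uniformly random ordered pair of distinct values from {1, …, 157}; by symmetry P[π(i) > π(i+1)] = 1/2.
By linearity: E[X] = 156 · (1/2) = (157 − 1) · (1/2) = 78 ≈ 78.000.

E[X] = 78 = 78.000.


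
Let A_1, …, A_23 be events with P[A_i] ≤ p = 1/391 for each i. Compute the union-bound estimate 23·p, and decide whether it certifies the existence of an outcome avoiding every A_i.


Union bound: P[∪_{i=1}^{23} A_i] ≤ Σ_i P[A_i] ≤ 23·p = 23·(1/391) = 1/17.
Numerically: 1/17 ≈ 0.0588.
Is 1/17 < 1? YES.
Since P[∪ A_i] ≤ 1/17 < 1, the complement has P[∩ A_i^c] ≥ 1 − 1/17 = 16/17 > 0, so some outcome avoids every A_i.

23·p = 1/17 ≈ 0.0588; existence CERTIFIED by the union bound.


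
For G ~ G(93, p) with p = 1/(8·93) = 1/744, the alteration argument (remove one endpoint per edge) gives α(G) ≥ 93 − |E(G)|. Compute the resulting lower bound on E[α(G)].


E[|E(G)|] = C(93, 2)·p = 4278 · (1/744) = 23/4.
E[α(G)] ≥ n − E[|E(G)|] = 93 − 23/4 = 349/4.
Numerically: ≈ 87.250.
(This is only a lower bound; the true E[α(G)] may be larger.)

E[α(G)] ≥ 349/4 ≈ 87.250.


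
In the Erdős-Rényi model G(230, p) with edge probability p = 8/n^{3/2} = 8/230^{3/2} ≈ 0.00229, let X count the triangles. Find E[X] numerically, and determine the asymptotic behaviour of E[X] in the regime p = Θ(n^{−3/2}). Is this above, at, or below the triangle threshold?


Number of potential triangles: C(230, 3) = 2001460.
Each occurs with probability p³ ≈ (0.00229)³ ≈ 1.20641e-08.
By linearity: E[X] = C(230, 3)·p³ ≈ 2001460 · 1.20641e-08 ≈ 0.024.
Since α = 3/2 > 1, p = c/n^{3/2} = o(1/n) is below the triangle threshold p ~ 1/n. Asymptotically E[X] ~ (c³/6)·n^{3(1−α)} = (8³/6)·n^{-1.5} → 0, so by Markov's inequality G has no triangles w.h.p.

E[X] ≈ 0.024; in regime p = Θ(1/n^{3/2}) E[X] tends to 0 (below the triangle threshold p ~ 1/n).


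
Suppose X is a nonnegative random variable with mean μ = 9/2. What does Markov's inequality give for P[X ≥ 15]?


μ = E[X] = 9/2, a = 15.
Markov: P[X ≥ 15] ≤ μ/a = (9/2)/15 = 3/10.
Numerically: ≈ 0.3000.
(Since a = 15 > μ = 4.5000, the bound 3/10 is < 1 and informative.)

P[X ≥ 15] ≤ 3/10 ≈ 0.3000.


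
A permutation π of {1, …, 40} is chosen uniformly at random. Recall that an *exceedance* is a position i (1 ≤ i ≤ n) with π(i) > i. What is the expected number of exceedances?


Write X = Σ_{i=1}^{40} X_i, where X_i = 1_{π(i) > i}.
For each fixed i, π(i) is uniform over {1, …, 40} (marginal of a uniform permutation), so P[π(i) > i] = (n − i)/n. Summing: Σ_{i=1}^{40} (n − i)/n = (0 + 1 + … + 39)/40 = 40(40 − 1)/(2·40) = (40 − 1)/2.
Hence E[X] = Σ_{i=1}^{40} (40 − i)/40 = 39/2 ≈ 19.500000.

E[X] = 39/2 = 19.500000.


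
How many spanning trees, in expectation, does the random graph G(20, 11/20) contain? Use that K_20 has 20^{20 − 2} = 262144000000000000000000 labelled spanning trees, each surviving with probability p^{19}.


K_20 has 20^{20 − 2} = 262144000000000000000000 labelled spanning trees.
For each such spanning tree H, let X_H = 1 if all 19 edges of H are present in G. Then P[X_H = 1] = p^{19} = (11/20)^{19} = 61159090448414546291/5242880000000000000000000.
Summing the indicators: E[X] = Σ_H E[X_H] = 262144000000000000000000 · p^{19} = 262144000000000000000000 · 61159090448414546291/5242880000000000000000000 = 61159090448414546291/20.
Numerically: E[X] ≈ 3.05795e+18.

E[X] = 262144000000000000000000 · (11/20)^{19} = 61159090448414546291/20 ≈ 3.05795e+18.


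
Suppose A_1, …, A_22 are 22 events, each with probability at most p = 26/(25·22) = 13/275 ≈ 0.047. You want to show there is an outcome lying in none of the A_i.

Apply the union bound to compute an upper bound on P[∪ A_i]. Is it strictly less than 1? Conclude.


Union bound: P[∪_{i=1}^{22} A_i] ≤ Σ_i P[A_i] ≤ 22·p = 22·(13/275) = 26/25.
Numerically: 26/25 ≈ 1.040.
Is 26/25 < 1? NO.
Since the bound 26/25 is ≥ 1, the union bound is uninformative here; it does NOT by itself certify existence.

22·p = 26/25 ≈ 1.040; existence NOT certified by the union bound.


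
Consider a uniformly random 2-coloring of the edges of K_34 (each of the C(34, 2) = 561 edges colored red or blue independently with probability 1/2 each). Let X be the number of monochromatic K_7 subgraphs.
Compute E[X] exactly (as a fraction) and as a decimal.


Let X = Σ_S X_S over the C(34, 7) = 5379616 subsets S of size 7, where X_S = 1 if the K_7 on S is monochromatic.
For a fixed S, the K_7 on S has C(7, 2) = 21 edges. P[all 21 edges red] = (1/2)^21, and likewise for blue, so P[monochromatic] = 2·(1/2)^21 = 2^{1 − 21} = 1/1048576.
By linearity: E[X] = C(34, 7) · 2^{1 − 21} = 5379616 · 1/1048576 = 168113/32768.
Numerically: E[X] ≈ 5.13040.

E[X] = C(34,7)·2^(1−C(7,2)) = 168113/32768 ≈ 5.13040.


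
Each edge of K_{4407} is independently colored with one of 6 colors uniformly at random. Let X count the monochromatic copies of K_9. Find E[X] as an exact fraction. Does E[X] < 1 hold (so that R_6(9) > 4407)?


E[X] = C(4407, 9) · 6^{1 − 36} = 1713856532599459170657070050 · 6^{−35} = 1713856532599459170657070050/1719070799748422591028658176.
As a reduced fraction: E[X] = 285642755433243195109511675/286511799958070431838109696 ≈ 0.9970.
Is E[X] < 1? YES.
Since E[X] < 1, there exists a 6-coloring of K_{4407} with no monochromatic K_9; hence R_6(9) > 4407.

E[X] = 285642755433243195109511675/286511799958070431838109696 ≈ 0.9970; E[X] < 1, so R_6(9) > 4407.


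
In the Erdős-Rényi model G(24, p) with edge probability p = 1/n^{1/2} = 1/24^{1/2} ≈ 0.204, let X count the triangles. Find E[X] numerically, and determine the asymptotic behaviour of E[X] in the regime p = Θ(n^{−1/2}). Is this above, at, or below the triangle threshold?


Number of potential triangles: C(24, 3) = 2024.
Each occurs with probability p³ ≈ (0.204)³ ≈ 8.50517e-03.
By linearity: E[X] = C(24, 3)·p³ ≈ 2024 · 8.50517e-03 ≈ 17.214.
Since α = 1/2 < 1, p = c/n^{1/2} ≫ 1/n is above the triangle threshold p ~ 1/n. Asymptotically E[X] ~ (c³/6)·n^{3(1−α)} = (1³/6)·n^{1.5} → ∞; triangles are abundant w.h.p.

E[X] ≈ 17.214; in regime p = Θ(1/n^{1/2}) E[X] diverges (above the triangle threshold p ~ 1/n).


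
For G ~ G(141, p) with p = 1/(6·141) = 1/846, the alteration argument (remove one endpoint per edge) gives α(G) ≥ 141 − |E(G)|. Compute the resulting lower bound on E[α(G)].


E[|E(G)|] = C(141, 2)·p = 9870 · (1/846) = 35/3.
E[α(G)] ≥ n − E[|E(G)|] = 141 − 35/3 = 388/3.
Numerically: ≈ 129.33333.
(This is only a lower bound; the true E[α(G)] may be larger.)

E[α(G)] ≥ 388/3 ≈ 129.33333.


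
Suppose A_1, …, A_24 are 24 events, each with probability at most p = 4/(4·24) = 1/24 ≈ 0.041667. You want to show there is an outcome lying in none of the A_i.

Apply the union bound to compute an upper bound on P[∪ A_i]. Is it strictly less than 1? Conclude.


Union bound: P[∪_{i=1}^{24} A_i] ≤ Σ_i P[A_i] ≤ 24·p = 24·(1/24) = 1.
Numerically: 1 ≈ 1.000000.
Is 1 < 1? NO.
Since the bound 1 is ≥ 1, the union bound is uninformative here; it does NOT by itself certify existence.

24·p = 1 ≈ 1.000000; existence NOT certified by the union bound.


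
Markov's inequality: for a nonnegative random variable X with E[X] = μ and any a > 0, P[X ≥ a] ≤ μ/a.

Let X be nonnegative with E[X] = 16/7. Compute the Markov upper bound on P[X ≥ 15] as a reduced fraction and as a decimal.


μ = E[X] = 16/7, a = 15.
Markov: P[X ≥ 15] ≤ μ/a = (16/7)/15 = 16/105.
Numerically: ≈ 0.1524.
(Since a = 15 > μ = 2.2857, the bound 16/105 is < 1 and informative.)

P[X ≥ 15] ≤ 16/105 ≈ 0.1524.


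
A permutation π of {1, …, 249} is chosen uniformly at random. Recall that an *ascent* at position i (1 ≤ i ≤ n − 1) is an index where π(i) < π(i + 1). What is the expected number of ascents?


Write X = Σ X_I over i = 1, …, 248, with X_I the indicator of one ascent.
There are 248 indicators.
For each fixed i, the pair (π(i), π(i+1)) is a uniformly random ordered pair of distinct values from {1, …, 249}; by symmetry P[π(i) < π(i+1)] = 1/2.
By linearity: E[X] = 248 · (1/2) = (249 − 1) · (1/2) = 124 ≈ 124.000000.

E[X] = 124 = 124.000000.


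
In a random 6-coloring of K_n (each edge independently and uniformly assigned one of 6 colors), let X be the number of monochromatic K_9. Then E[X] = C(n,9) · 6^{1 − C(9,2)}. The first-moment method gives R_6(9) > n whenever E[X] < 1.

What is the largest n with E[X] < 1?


We need C(n, 9) · 6^{1 − 36} < 1, i.e. C(n, 9) < 6^{36 − 1} = 1719070799748422591028658176.
Check values of n near the boundary:
  n = 4402: C(4402, 9) = 1696419745356657449393393700; 1696419745356657449393393700 < 1719070799748422591028658176? YES
  n = 4403: C(4403, 9) = 1699894433046281918452233150; 1699894433046281918452233150 < 1719070799748422591028658176? YES
  n = 4404: C(4404, 9) = 1703375445537161676647015880; 1703375445537161676647015880 < 1719070799748422591028658176? YES
  n = 4405: C(4405, 9) = 1706862792900636302463627150; 1706862792900636302463627150 < 1719070799748422591028658176? YES
  n = 4406: C(4406, 9) = 1710356485221788389505285700; 1710356485221788389505285700 < 1719070799748422591028658176? YES
  n = 4407: C(4407, 9) = 1713856532599459170657070050; 1713856532599459170657070050 < 1719070799748422591028658176? YES
  n = 4408: C(4408, 9) = 1717362945146264156457459600; 1717362945146264156457459600 < 1719070799748422591028658176? YES
  n = 4409: C(4409, 9) = 1720875732988608787686577131; 1720875732988608787686577131 < 1719070799748422591028658176? NO
  n = 4410: C(4410, 9) = 1724394906266704102180823710; 1724394906266704102180823710 < 1719070799748422591028658176? NO
The largest n with C(n, 9) < 1719070799748422591028658176 is n = 4408 (where E[X] = 35778394690547169926197075/35813974994758803979763712 ≈ 0.9990). Hence R_6(9) > 4408, i.e. R_6(9) ≥ 4409.

Largest n = 4408; hence R_6(9) > 4408.


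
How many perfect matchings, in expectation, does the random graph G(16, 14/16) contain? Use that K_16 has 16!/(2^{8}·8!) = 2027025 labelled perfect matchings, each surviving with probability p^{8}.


K_16 has 16!/(2^{8}·8!) = 2027025 labelled perfect matchings.
For each such perfect matching H, let X_H = 1 if all 8 edges of H are present in G. Then P[X_H = 1] = p^{8} = (7/8)^{8} = 5764801/16777216.
Summing the indicators: E[X] = Σ_H E[X_H] = 2027025 · p^{8} = 2027025 · 5764801/16777216 = 11685395747025/16777216.
Numerically: E[X] ≈ 696504.

E[X] = 2027025 · (7/8)^{8} = 11685395747025/16777216 ≈ 696504.


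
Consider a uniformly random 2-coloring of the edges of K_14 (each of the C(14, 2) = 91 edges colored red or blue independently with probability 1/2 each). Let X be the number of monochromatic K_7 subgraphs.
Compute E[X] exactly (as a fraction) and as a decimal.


Let X = Σ_S X_S over the C(14, 7) = 3432 subsets S of size 7, where X_S = 1 if the K_7 on S is monochromatic.
For a fixed S, the K_7 on S has C(7, 2) = 21 edges. P[all 21 edges red] = (1/2)^21, and likewise for blue, so P[monochromatic] = 2·(1/2)^21 = 2^{1 − 21} = 1/1048576.
By linearity: E[X] = C(14, 7) · 2^{1 − 21} = 3432 · 1/1048576 = 429/131072.
Numerically: E[X] ≈ 0.0033.

E[X] = C(14,7)·2^(1−C(7,2)) = 429/131072 ≈ 0.0033.


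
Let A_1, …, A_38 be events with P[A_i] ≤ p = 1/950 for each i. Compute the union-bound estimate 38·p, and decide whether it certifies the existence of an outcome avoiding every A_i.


Union bound: P[∪_{i=1}^{38} A_i] ≤ Σ_i P[A_i] ≤ 38·p = 38·(1/950) = 1/25.
Numerically: 1/25 ≈ 0.040.
Is 1/25 < 1? YES.
Since P[∪ A_i] ≤ 1/25 < 1, the complement has P[∩ A_i^c] ≥ 1 − 1/25 = 24/25 > 0, so some outcome avoids every A_i.

38·p = 1/25 ≈ 0.040; existence CERTIFIED by the union bound.


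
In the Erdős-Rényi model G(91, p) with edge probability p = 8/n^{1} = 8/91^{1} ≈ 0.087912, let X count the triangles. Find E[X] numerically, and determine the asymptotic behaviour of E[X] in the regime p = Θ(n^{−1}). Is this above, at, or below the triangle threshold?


Number of potential triangles: C(91, 3) = 121485.
Each occurs with probability p³ ≈ (0.087912)³ ≈ 6.7943167e-04.
By linearity: E[X] = C(91, 3)·p³ ≈ 121485 · 6.7943167e-04 ≈ 82.54076.
Here α = 1, so p = 8/n is exactly at the triangle threshold p ~ 1/n. Asymptotically E[X] → c³/6 = 8³/6 = 256/3 ≈ 85.33333, a bounded constant. In this regime the triangle count is asymptotically Poisson(c³/6).

E[X] ≈ 82.54076; in regime p = Θ(1/n^{1}) E[X] stays bounded (at the triangle threshold p ~ 1/n).


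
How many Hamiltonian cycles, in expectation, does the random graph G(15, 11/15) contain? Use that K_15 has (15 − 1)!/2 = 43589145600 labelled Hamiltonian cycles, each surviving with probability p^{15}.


K_15 has (15 − 1)!/2 = 43589145600 labelled Hamiltonian cycles.
For each such Hamiltonian cycle H, let X_H = 1 if all 15 edges of H are present in G. Then P[X_H = 1] = p^{15} = (11/15)^{15} = 4177248169415651/437893890380859375.
Summing the indicators: E[X] = Σ_H E[X_H] = 43589145600 · p^{15} = 43589145600 · 4177248169415651/437893890380859375 = 29972457393249757754368/72081298828125.
Numerically: E[X] ≈ 4.1581e+08.

E[X] = 43589145600 · (11/15)^{15} = 29972457393249757754368/72081298828125 ≈ 4.1581e+08.


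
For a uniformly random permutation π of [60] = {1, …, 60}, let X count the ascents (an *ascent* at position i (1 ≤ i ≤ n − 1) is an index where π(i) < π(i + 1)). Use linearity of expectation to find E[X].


Write X = Σ X_I over i = 1, …, 59, with X_I the indicator of one ascent.
There are 59 indicators.
For each fixed i, the pair (π(i), π(i+1)) is a uniformly random ordered pair of distinct values from {1, …, 60}; by symmetry P[π(i) < π(i+1)] = 1/2.
By linearity: E[X] = 59 · (1/2) = (60 − 1) · (1/2) = 59/2 ≈ 29.500000.

E[X] = 59/2 = 29.500000.


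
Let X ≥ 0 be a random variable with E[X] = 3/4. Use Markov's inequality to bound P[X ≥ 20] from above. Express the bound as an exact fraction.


μ = E[X] = 3/4, a = 20.
Markov: P[X ≥ 20] ≤ μ/a = (3/4)/20 = 3/80.
Numerically: ≈ 0.037500.
(Since a = 20 > μ = 0.750000, the bound 3/80 is < 1 and informative.)

P[X ≥ 20] ≤ 3/80 ≈ 0.037500.


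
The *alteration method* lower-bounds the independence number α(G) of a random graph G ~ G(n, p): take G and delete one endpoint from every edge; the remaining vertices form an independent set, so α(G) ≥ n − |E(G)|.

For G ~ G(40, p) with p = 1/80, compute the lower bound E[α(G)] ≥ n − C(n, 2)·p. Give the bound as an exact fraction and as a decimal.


E[|E(G)|] = C(40, 2)·p = 780 · (1/80) = 39/4.
E[α(G)] ≥ n − E[|E(G)|] = 40 − 39/4 = 121/4.
Numerically: ≈ 30.250.
(This is only a lower bound; the true E[α(G)] may be larger.)

E[α(G)] ≥ 121/4 ≈ 30.250.


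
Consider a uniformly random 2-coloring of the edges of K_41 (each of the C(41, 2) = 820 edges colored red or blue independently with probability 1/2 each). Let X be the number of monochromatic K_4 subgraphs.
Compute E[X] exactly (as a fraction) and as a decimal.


Let X = Σ_S X_S over the C(41, 4) = 101270 subsets S of size 4, where X_S = 1 if the K_4 on S is monochromatic.
For a fixed S, the K_4 on S has C(4, 2) = 6 edges. P[all 6 edges red] = (1/2)^6, and likewise for blue, so P[monochromatic] = 2·(1/2)^6 = 2^{1 − 6} = 1/32.
Summing: E[X] = C(41, 4) · 2^{1 − 6} = 101270 · 1/32 = 50635/16.
Numerically: E[X] ≈ 3164.68750.

E[X] = C(41,4)·2^(1−C(4,2)) = 50635/16 ≈ 3164.68750.


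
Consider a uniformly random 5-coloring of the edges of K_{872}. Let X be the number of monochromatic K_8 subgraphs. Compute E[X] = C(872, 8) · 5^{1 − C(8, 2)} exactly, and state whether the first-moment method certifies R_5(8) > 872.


E[X] = C(872, 8) · 5^{1 − 28} = 8028343903111291045 · 5^{−27} = 8028343903111291045/7450580596923828125.
As a reduced fraction: E[X] = 1605668780622258209/1490116119384765625 ≈ 1.07755.
Is E[X] < 1? NO.
Since E[X] ≥ 1, the first-moment bound is inconclusive at n = 872; it does NOT by itself certify R_5(8) > 872.

E[X] = 1605668780622258209/1490116119384765625 ≈ 1.07755; E[X] ≥ 1; first-moment method inconclusive here.


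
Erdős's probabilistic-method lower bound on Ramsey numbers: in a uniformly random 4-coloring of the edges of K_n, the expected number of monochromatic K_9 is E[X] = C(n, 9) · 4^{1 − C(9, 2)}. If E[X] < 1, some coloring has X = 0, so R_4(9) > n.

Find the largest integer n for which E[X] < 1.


We need C(n, 9) · 4^{1 − 36} < 1, i.e. C(n, 9) < 4^{36 − 1} = 1180591620717411303424.
Check values of n near the boundary:
  n = 909: C(909, 9) = 1122169012923711463931; 1122169012923711463931 < 1180591620717411303424? YES
  n = 910: C(910, 9) = 1133378248346922788210; 1133378248346922788210 < 1180591620717411303424? YES
  n = 911: C(911, 9) = 1144686900492291197405; 1144686900492291197405 < 1180591620717411303424? YES
  n = 912: C(912, 9) = 1156095740032081475120; 1156095740032081475120 < 1180591620717411303424? YES
  n = 913: C(913, 9) = 1167605542753639808390; 1167605542753639808390 < 1180591620717411303424? YES
  n = 914: C(914, 9) = 1179217089587653905932; 1179217089587653905932 < 1180591620717411303424? YES
  n = 915: C(915, 9) = 1190931166636537885130; 1190931166636537885130 < 1180591620717411303424? NO
The largest n with C(n, 9) < 1180591620717411303424 is n = 914 (where E[X] = 294804272396913476483/295147905179352825856 ≈ 0.9988357). Hence R_4(9) > 914, i.e. R_4(9) ≥ 915.

Largest n = 914; hence R_4(9) > 914.


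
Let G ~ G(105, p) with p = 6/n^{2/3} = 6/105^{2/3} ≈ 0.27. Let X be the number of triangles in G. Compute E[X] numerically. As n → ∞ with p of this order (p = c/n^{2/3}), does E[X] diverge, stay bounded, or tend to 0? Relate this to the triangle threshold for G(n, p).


Number of potential triangles: C(105, 3) = 187460.
Each occurs with probability p³ ≈ (0.27)³ ≈ 1.95918e-02.
By linearity: E[X] = C(105, 3)·p³ ≈ 187460 · 1.95918e-02 ≈ 3672.686.
Since α = 2/3 < 1, p = c/n^{2/3} ≫ 1/n is above the triangle threshold p ~ 1/n. Asymptotically E[X] ~ (c³/6)·n^{3(1−α)} = (6³/6)·n^{1} → ∞; triangles are abundant w.h.p.

E[X] ≈ 3672.686; in regime p = Θ(1/n^{2/3}) E[X] diverges (above the triangle threshold p ~ 1/n).


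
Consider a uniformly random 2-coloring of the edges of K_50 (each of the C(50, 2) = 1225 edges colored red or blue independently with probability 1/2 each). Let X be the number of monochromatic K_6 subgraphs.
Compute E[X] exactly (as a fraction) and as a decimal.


Let X = Σ_S X_S over the C(50, 6) = 15890700 subsets S of size 6, where X_S = 1 if the K_6 on S is monochromatic.
For a fixed S, the K_6 on S has C(6, 2) = 15 edges. P[all 15 edges red] = (1/2)^15, and likewise for blue, so P[monochromatic] = 2·(1/2)^15 = 2^{1 − 15} = 1/16384.
Summing: E[X] = C(50, 6) · 2^{1 − 15} = 15890700 · 1/16384 = 3972675/4096.
Numerically: E[X] ≈ 969.891.

E[X] = C(50,6)·2^(1−C(6,2)) = 3972675/4096 ≈ 969.891.


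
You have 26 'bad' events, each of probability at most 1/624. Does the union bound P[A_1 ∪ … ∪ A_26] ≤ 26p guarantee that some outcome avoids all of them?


Union bound: P[∪_{i=1}^{26} A_i] ≤ Σ_i P[A_i] ≤ 26·p = 26·(1/624) = 1/24.
Numerically: 1/24 ≈ 0.041667.
Is 1/24 < 1? YES.
Since P[∪ A_i] ≤ 1/24 < 1, the complement has P[∩ A_i^c] ≥ 1 − 1/24 = 23/24 > 0, so some outcome avoids every A_i.

26·p = 1/24 ≈ 0.041667; existence CERTIFIED by the union bound.


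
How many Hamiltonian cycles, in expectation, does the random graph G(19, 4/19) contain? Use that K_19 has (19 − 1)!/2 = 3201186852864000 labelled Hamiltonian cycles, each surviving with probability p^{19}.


K_19 has (19 − 1)!/2 = 3201186852864000 labelled Hamiltonian cycles.
For each such Hamiltonian cycle H, let X_H = 1 if all 19 edges of H are present in G. Then P[X_H = 1] = p^{19} = (4/19)^{19} = 274877906944/1978419655660313589123979.
Summing the indicators: E[X] = Σ_H E[X_H] = 3201186852864000 · p^{19} = 3201186852864000 · 274877906944/1978419655660313589123979 = 879935541851906811887616000/1978419655660313589123979.
Numerically: E[X] ≈ 444.767.

E[X] = 3201186852864000 · (4/19)^{19} = 879935541851906811887616000/1978419655660313589123979 ≈ 444.767.


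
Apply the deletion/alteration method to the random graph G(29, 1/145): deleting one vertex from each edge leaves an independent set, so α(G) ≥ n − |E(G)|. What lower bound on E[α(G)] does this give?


E[|E(G)|] = C(29, 2)·p = 406 · (1/145) = 14/5.
E[α(G)] ≥ n − E[|E(G)|] = 29 − 14/5 = 131/5.
Numerically: ≈ 26.200.
(This is only a lower bound; the true E[α(G)] may be larger.)

E[α(G)] ≥ 131/5 ≈ 26.200.


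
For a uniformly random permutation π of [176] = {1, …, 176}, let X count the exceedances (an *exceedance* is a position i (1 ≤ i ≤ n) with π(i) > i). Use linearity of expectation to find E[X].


Write X = Σ_{i=1}^{176} X_i, where X_i = 1_{π(i) > i}.
For each fixed i, π(i) is uniform over {1, …, 176} (marginal of a uniform permutation), so P[π(i) > i] = (n − i)/n. Summing: Σ_{i=1}^{176} (n − i)/n = (0 + 1 + … + 175)/176 = 176(176 − 1)/(2·176) = (176 − 1)/2.
Hence E[X] = Σ_{i=1}^{176} (176 − i)/176 = 175/2 ≈ 87.500000.

E[X] = 175/2 = 87.500000.


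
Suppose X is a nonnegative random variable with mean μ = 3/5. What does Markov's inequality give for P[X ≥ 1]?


μ = E[X] = 3/5, a = 1.
Markov: P[X ≥ 1] ≤ μ/a = (3/5)/1 = 3/5.
Numerically: ≈ 0.600.
(Since a = 1 > μ = 0.600, the bound 3/5 is < 1 and informative.)

P[X ≥ 1] ≤ 3/5 ≈ 0.600.


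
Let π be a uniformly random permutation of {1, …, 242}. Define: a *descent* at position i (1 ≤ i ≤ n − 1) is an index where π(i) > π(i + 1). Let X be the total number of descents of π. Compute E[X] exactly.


Write X = Σ X_I over i = 1, …, 241, with X_I the indicator of one descent.
There are 241 indicators.
For each fixed i, the pair (π(i), π(i+1)) is a uniformly random ordered pair of distinct values from {1, …, 242}; by symmetry P[π(i) > π(i+1)] = 1/2.
By linearity: E[X] = 241 · (1/2) = (242 − 1) · (1/2) = 241/2 ≈ 120.5000.

E[X] = 241/2 = 120.5000.


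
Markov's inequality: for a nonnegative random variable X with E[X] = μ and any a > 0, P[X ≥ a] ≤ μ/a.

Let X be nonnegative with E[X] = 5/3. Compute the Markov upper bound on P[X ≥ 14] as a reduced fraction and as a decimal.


μ = E[X] = 5/3, a = 14.
Markov: P[X ≥ 14] ≤ μ/a = (5/3)/14 = 5/42.
Numerically: ≈ 0.11905.
(Since a = 14 > μ = 1.66667, the bound 5/42 is < 1 and informative.)

P[X ≥ 14] ≤ 5/42 ≈ 0.11905.


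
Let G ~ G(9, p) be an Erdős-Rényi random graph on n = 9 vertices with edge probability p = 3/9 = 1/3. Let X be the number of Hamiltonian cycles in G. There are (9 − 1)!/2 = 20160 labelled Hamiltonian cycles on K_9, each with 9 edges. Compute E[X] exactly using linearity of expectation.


K_9 has (9 − 1)!/2 = 20160 labelled Hamiltonian cycles.
For each such Hamiltonian cycle H, let X_H = 1 if all 9 edges of H are present in G. Then P[X_H = 1] = p^{9} = (1/3)^{9} = 1/19683.
By linearity: E[X] = Σ_H E[X_H] = 20160 · p^{9} = 20160 · 1/19683 = 2240/2187.
Numerically: E[X] ≈ 1.02.

E[X] = 20160 · (1/3)^{9} = 2240/2187 ≈ 1.02.


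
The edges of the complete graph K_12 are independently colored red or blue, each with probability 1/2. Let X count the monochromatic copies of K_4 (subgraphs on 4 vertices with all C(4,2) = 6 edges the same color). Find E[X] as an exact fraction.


Let X = Σ_S X_S over the C(12, 4) = 495 subsets S of size 4, where X_S = 1 if the K_4 on S is monochromatic.
For a fixed S, the K_4 on S has C(4, 2) = 6 edges. P[all 6 edges red] = (1/2)^6, and likewise for blue, so P[monochromatic] = 2·(1/2)^6 = 2^{1 − 6} = 1/32.
By linearity: E[X] = C(12, 4) · 2^{1 − 6} = 495 · 1/32 = 495/32.
Numerically: E[X] ≈ 15.469.

E[X] = C(12,4)·2^(1−C(4,2)) = 495/32 ≈ 15.469.


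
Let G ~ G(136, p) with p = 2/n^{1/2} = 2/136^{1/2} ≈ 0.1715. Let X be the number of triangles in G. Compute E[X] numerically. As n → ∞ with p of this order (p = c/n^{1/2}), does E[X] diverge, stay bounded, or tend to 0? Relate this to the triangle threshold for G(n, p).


Number of potential triangles: C(136, 3) = 410040.
Each occurs with probability p³ ≈ (0.1715)³ ≈ 5.044076e-03.
By linearity: E[X] = C(136, 3)·p³ ≈ 410040 · 5.044076e-03 ≈ 2068.2729.
Since α = 1/2 < 1, p = c/n^{1/2} ≫ 1/n is above the triangle threshold p ~ 1/n. Asymptotically E[X] ~ (c³/6)·n^{3(1−α)} = (2³/6)·n^{1.5} → ∞; triangles are abundant w.h.p.

E[X] ≈ 2068.2729; in regime p = Θ(1/n^{1/2}) E[X] diverges (above the triangle threshold p ~ 1/n).


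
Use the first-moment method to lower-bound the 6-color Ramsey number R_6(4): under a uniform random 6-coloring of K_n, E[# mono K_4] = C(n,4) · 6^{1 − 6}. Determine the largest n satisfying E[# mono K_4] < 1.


We need C(n, 4) · 6^{1 − 6} < 1, i.e. C(n, 4) < 6^{6 − 1} = 7776.
Check values of n near the boundary:
  n = 19: C(19, 4) = 3876; 3876 < 7776? YES
  n = 20: C(20, 4) = 4845; 4845 < 7776? YES
  n = 21: C(21, 4) = 5985; 5985 < 7776? YES
  n = 22: C(22, 4) = 7315; 7315 < 7776? YES
  n = 23: C(23, 4) = 8855; 8855 < 7776? NO
The largest n with C(n, 4) < 7776 is n = 22 (where E[X] = 7315/7776 ≈ 0.941). Hence R_6(4) > 22, i.e. R_6(4) ≥ 23.

Largest n = 22; hence R_6(4) > 22.


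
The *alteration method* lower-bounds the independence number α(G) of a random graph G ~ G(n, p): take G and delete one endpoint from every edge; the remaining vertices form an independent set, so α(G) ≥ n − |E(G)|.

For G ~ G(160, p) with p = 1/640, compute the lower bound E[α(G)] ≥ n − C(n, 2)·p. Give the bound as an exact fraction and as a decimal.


E[|E(G)|] = C(160, 2)·p = 12720 · (1/640) = 159/8.
E[α(G)] ≥ n − E[|E(G)|] = 160 − 159/8 = 1121/8.
Numerically: ≈ 140.12500.
(This is only a lower bound; the true E[α(G)] may be larger.)

E[α(G)] ≥ 1121/8 ≈ 140.12500.


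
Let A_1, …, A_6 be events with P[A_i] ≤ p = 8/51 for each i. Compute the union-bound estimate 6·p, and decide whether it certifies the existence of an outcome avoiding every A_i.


Union bound: P[∪_{i=1}^{6} A_i] ≤ Σ_i P[A_i] ≤ 6·p = 6·(8/51) = 16/17.
Numerically: 16/17 ≈ 0.941.
Is 16/17 < 1? YES.
Since P[∪ A_i] ≤ 16/17 < 1, the complement has P[∩ A_i^c] ≥ 1 − 16/17 = 1/17 > 0, so some outcome avoids every A_i.

6·p = 16/17 ≈ 0.941; existence CERTIFIED by the union bound.


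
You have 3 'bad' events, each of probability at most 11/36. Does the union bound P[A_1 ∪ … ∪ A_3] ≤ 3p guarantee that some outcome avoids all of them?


Union bound: P[∪_{i=1}^{3} A_i] ≤ Σ_i P[A_i] ≤ 3·p = 3·(11/36) = 11/12.
Numerically: 11/12 ≈ 0.9166667.
Is 11/12 < 1? YES.
Since P[∪ A_i] ≤ 11/12 < 1, the complement has P[∩ A_i^c] ≥ 1 − 11/12 = 1/12 > 0, so some outcome avoids every A_i.

3·p = 11/12 ≈ 0.9166667; existence CERTIFIED by the union bound.


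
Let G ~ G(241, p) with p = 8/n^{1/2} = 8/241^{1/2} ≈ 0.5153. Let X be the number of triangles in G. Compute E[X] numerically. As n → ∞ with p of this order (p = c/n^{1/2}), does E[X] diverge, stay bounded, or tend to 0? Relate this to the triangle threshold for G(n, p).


Number of potential triangles: C(241, 3) = 2303960.
Each occurs with probability p³ ≈ (0.5153)³ ≈ 1.368499e-01.
By linearity: E[X] = C(241, 3)·p³ ≈ 2303960 · 1.368499e-01 ≈ 315296.6322.
Since α = 1/2 < 1, p = c/n^{1/2} ≫ 1/n is above the triangle threshold p ~ 1/n. Asymptotically E[X] ~ (c³/6)·n^{3(1−α)} = (8³/6)·n^{1.5} → ∞; triangles are abundant w.h.p.

E[X] ≈ 315296.6322; in regime p = Θ(1/n^{1/2}) E[X] diverges (above the triangle threshold p ~ 1/n).


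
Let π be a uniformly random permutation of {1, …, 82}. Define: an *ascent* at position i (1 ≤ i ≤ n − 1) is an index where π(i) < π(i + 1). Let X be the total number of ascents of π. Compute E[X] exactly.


Write X = Σ X_I over i = 1, …, 81, with X_I the indicator of one ascent.
There are 81 indicators.
For each fixed i, the pair (π(i), π(i+1)) is a uniformly random ordered pair of distinct values from {1, …, 82}; by symmetry P[π(i) < π(i+1)] = 1/2.
By linearity: E[X] = 81 · (1/2) = (82 − 1) · (1/2) = 81/2 ≈ 40.500000.

E[X] = 81/2 = 40.500000.


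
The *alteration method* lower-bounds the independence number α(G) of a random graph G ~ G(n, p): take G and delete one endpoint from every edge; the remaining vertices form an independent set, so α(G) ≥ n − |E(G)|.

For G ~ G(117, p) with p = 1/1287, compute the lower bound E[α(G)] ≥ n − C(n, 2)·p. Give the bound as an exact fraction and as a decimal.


E[|E(G)|] = C(117, 2)·p = 6786 · (1/1287) = 58/11.
E[α(G)] ≥ n − E[|E(G)|] = 117 − 58/11 = 1229/11.
Numerically: ≈ 111.7273.
(This is only a lower bound; the true E[α(G)] may be larger.)

E[α(G)] ≥ 1229/11 ≈ 111.7273.


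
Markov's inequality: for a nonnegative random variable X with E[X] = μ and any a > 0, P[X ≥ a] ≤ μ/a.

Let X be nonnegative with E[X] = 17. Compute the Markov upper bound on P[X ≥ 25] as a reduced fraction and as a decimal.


μ = E[X] = 17, a = 25.
Markov: P[X ≥ 25] ≤ μ/a = (17)/25 = 17/25.
Numerically: ≈ 0.680.
(Since a = 25 > μ = 17.000, the bound 17/25 is < 1 and informative.)

P[X ≥ 25] ≤ 17/25 ≈ 0.680.


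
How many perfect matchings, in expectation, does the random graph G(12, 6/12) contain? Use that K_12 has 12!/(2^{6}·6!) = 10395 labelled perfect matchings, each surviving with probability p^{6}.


K_12 has 12!/(2^{6}·6!) = 10395 labelled perfect matchings.
For each such perfect matching H, let X_H = 1 if all 6 edges of H are present in G. Then P[X_H = 1] = p^{6} = (1/2)^{6} = 1/64.
By linearity of expectation: E[X] = Σ_H E[X_H] = 10395 · p^{6} = 10395 · 1/64 = 10395/64.
Numerically: E[X] ≈ 162.

E[X] = 10395 · (1/2)^{6} = 10395/64 ≈ 162.


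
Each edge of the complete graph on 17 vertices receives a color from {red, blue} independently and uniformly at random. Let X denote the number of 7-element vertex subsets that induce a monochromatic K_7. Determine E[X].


Let X = Σ_S X_S over the C(17, 7) = 19448 subsets S of size 7, where X_S = 1 if the K_7 on S is monochromatic.
For a fixed S, the K_7 on S has C(7, 2) = 21 edges. P[all 21 edges red] = (1/2)^21, and likewise for blue, so P[monochromatic] = 2·(1/2)^21 = 2^{1 − 21} = 1/1048576.
By linearity of expectation: E[X] = C(17, 7) · 2^{1 − 21} = 19448 · 1/1048576 = 2431/131072.
Numerically: E[X] ≈ 0.0185.

E[X] = C(17,7)·2^(1−C(7,2)) = 2431/131072 ≈ 0.0185.


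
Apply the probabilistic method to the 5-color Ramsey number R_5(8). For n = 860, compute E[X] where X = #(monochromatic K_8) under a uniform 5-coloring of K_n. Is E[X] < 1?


E[X] = C(860, 8) · 5^{1 − 28} = 7182671140665308145 · 5^{−27} = 7182671140665308145/7450580596923828125.
As a reduced fraction: E[X] = 1436534228133061629/1490116119384765625 ≈ 0.964.
Is E[X] < 1? YES.
Since E[X] < 1, there exists a 5-coloring of K_{860} with no monochromatic K_8; hence R_5(8) > 860.

E[X] = 1436534228133061629/1490116119384765625 ≈ 0.964; E[X] < 1, so R_5(8) > 860.
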